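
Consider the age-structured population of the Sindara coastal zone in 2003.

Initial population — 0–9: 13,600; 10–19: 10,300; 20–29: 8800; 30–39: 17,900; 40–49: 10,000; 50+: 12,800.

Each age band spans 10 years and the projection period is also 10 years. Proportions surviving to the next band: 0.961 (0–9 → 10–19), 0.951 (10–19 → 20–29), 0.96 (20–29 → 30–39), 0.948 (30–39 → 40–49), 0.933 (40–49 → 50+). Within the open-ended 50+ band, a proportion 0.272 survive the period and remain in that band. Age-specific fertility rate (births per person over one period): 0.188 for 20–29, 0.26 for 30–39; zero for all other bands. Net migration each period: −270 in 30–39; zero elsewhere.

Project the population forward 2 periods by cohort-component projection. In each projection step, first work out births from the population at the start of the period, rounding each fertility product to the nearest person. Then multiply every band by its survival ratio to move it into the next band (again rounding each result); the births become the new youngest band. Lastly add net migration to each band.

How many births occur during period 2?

3967

[period 1]
Births: 8800 * 0.188 = 1654, 17900 * 0.26 = 4654 → 6308
10–19: 13600 * 0.961 = 13070
20–29: 10300 * 0.951 = 9795
30–39: 8800 * 0.96 = 8448
40–49: 17900 * 0.948 = 16969
50+: 10000 * 0.933 + 12800 * 0.272 = 9330 + 3482 = 12812
Net migration: 30–39 − 270 → 8178
Giving 6308 / 13070 / 9795 / 8178 / 16969 / 12812.
[period 2]
Births: 9795 * 0.188 = 1841, 8178 * 0.26 = 2126 → 3967
10–19: 6308 * 0.961 = 6062
20–29: 13070 * 0.951 = 12430
30–39: 9795 * 0.96 = 9403
40–49: 8178 * 0.948 = 7753
50+: 16969 * 0.933 + 12812 * 0.272 = 15832 + 3485 = 19317
Net migration: 30–39 − 270 → 9133
Giving 3967 / 6062 / 12430 / 9133 / 7753 / 19317.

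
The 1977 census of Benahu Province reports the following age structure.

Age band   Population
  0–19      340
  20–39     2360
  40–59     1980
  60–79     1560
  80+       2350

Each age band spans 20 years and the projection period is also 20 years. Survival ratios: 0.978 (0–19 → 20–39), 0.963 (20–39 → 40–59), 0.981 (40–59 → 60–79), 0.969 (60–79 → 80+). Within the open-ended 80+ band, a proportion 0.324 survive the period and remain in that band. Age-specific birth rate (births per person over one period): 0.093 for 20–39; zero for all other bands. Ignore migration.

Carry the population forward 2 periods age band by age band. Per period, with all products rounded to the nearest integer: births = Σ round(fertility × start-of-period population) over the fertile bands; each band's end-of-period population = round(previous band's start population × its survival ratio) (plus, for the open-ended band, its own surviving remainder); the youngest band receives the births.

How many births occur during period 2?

31

(Bands numbered youngest = 1 to oldest = 5.)
— Period 1 —
Births: 2360 × 0.093 = 219
Band 2: 340 × 0.978 = 333
Band 3: 2360 × 0.963 = 2273
Band 4: 1980 × 0.981 = 1942
Band 5: 1560 × 0.969 + 2350 × 0.324 = 1512 + 761 = 2273
→ [219, 333, 2273, 1942, 2273]
— Period 2 —
Births: 333 × 0.093 = 31
Band 2: 219 × 0.978 = 214
Band 3: 333 × 0.963 = 321
Band 4: 2273 × 0.981 = 2230
Band 5: 1942 × 0.969 + 2273 × 0.324 = 1882 + 736 = 2618
→ [31, 214, 321, 2230, 2618]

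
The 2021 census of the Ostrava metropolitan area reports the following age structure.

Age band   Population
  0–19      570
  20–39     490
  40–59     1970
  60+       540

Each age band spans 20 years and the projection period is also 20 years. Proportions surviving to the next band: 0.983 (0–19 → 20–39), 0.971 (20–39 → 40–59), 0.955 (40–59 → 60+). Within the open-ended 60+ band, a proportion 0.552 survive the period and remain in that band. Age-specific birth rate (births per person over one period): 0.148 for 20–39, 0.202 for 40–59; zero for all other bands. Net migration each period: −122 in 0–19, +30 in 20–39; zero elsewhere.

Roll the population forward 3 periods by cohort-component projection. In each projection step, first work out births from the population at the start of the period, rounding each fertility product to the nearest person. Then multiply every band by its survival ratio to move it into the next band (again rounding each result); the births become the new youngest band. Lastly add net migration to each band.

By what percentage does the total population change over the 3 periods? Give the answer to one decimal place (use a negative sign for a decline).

Period 1.
Births: 490 × 0.148 = 73, 1970 × 0.202 = 398 → total 471
20–39: 570 × 0.983 = 560
40–59: 490 × 0.971 = 476
60+: 1970 × 0.955 + 540 × 0.552 = 1881 + 298 = 2179
Net migration: 0–19 − 122 → 349; 20–39 + 30 → 590
End of period: [349, 590, 476, 2179]
Period 2.
Births: 590 × 0.148 = 87, 476 × 0.202 = 96 → total 183
20–39: 349 × 0.983 = 343
40–59: 590 × 0.971 = 573
60+: 476 × 0.955 + 2179 × 0.552 = 455 + 1203 = 1658
Net migration: 0–19 − 122 → 61; 20–39 + 30 → 373
End of period: [61, 373, 573, 1658]
Period 3.
Births: 373 × 0.148 = 55, 573 × 0.202 = 116 → total 171
20–39: 61 × 0.983 = 60
40–59: 373 × 0.971 = 362
60+: 573 × 0.955 + 1658 × 0.552 = 547 + 915 = 1462
Net migration: 0–19 − 122 → 49; 20–39 + 30 → 90
End of period: [49, 90, 362, 1462]
Total: 3570 → 1963; change = -1607; percentage change = -45.0%

-45.0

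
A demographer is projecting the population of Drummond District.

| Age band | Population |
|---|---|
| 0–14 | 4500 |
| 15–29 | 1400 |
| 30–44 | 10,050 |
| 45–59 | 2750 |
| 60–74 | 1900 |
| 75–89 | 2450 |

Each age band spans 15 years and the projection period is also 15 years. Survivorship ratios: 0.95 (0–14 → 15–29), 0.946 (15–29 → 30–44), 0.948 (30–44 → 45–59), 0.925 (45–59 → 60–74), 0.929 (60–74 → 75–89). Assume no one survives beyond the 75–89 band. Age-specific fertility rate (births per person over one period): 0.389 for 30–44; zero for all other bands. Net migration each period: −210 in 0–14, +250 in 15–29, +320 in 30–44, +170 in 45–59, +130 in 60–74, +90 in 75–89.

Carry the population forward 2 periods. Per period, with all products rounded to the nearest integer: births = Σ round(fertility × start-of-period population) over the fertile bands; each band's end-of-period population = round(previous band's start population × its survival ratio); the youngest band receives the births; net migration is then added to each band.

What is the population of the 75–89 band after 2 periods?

Period 1:
Births: 10050 × 0.389 = 3909
15–29: 4500 × 0.95 = 4275
30–44: 1400 × 0.946 = 1324
45–59: 10050 × 0.948 = 9527
60–74: 2750 × 0.925 = 2544
75–89: 1900 × 0.929 = 1765
Net migration: 0–14 − 210 → 3699; 15–29 + 250 → 4525; 30–44 + 320 → 1644; 45–59 + 170 → 9697; 60–74 + 130 → 2674; 75–89 + 90 → 1855
Population now: 0–14=3699, 15–29=4525, 30–44=1644, 45–59=9697, 60–74=2674, 75–89=1855
Period 2:
Births: 1644 × 0.389 = 640
15–29: 3699 × 0.95 = 3514
30–44: 4525 × 0.946 = 4281
45–59: 1644 × 0.948 = 1559
60–74: 9697 × 0.925 = 8970
75–89: 2674 × 0.929 = 2484
Net migration: 0–14 − 210 → 430; 15–29 + 250 → 3764; 30–44 + 320 → 4601; 45–59 + 170 → 1729; 60–74 + 130 → 9100; 75–89 + 90 → 2574
Population now: 0–14=430, 15–29=3764, 30–44=4601, 45–59=1729, 60–74=9100, 75–89=2574

2574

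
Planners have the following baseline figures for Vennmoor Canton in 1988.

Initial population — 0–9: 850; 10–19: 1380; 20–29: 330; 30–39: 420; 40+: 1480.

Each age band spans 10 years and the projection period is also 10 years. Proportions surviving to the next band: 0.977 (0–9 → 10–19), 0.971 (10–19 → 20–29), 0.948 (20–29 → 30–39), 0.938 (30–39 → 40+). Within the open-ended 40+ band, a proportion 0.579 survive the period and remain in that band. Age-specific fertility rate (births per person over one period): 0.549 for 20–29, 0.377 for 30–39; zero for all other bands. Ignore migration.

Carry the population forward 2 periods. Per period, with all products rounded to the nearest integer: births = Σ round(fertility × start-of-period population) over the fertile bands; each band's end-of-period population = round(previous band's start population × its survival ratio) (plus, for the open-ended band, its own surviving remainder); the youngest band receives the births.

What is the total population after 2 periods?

Let group 1 be 0–9 through group 5 = 40+.
Period 1:
Births: 330 * 0.549 = 181  |  420 * 0.377 = 158 — total 339
Group 2: 850 * 0.977 = 830
Group 3: 1380 * 0.971 = 1340
Group 4: 330 * 0.948 = 313
Group 5: 420 * 0.938 + 1480 * 0.579 = 394 + 857 = 1251
→ [339, 830, 1340, 313, 1251]
Period 2:
Births: 1340 * 0.549 = 736  |  313 * 0.377 = 118 — total 854
Group 2: 339 * 0.977 = 331
Group 3: 830 * 0.971 = 806
Group 4: 1340 * 0.948 = 1270
Group 5: 313 * 0.938 + 1251 * 0.579 = 294 + 724 = 1018
→ [854, 331, 806, 1270, 1018]
Total after period 2: 854 + 331 + 806 + 1270 + 1018 = 4279

4279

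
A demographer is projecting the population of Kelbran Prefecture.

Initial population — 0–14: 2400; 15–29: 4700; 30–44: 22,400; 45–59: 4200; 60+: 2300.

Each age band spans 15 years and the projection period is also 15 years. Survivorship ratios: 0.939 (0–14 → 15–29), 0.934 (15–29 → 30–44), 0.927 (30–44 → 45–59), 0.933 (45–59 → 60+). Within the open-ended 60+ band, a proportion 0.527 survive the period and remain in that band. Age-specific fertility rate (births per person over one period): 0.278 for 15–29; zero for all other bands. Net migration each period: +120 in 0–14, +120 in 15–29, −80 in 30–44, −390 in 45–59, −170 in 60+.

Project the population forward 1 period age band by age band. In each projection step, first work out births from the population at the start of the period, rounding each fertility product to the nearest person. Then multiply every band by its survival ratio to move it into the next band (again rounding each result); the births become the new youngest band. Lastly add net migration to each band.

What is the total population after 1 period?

Numbering the groups 1..5 from youngest to oldest:
[period 1]
Births: 4700 × 0.278 = 1307
Group 2: 2400 × 0.939 = 2254
Group 3: 4700 × 0.934 = 4390
Group 4: 22400 × 0.927 = 20765
Group 5: 4200 × 0.933 + 2300 × 0.527 = 3919 + 1212 = 5131
Net migration: Group 1 + 120 → 1427; Group 2 + 120 → 2374; Group 3 − 80 → 4310; Group 4 − 390 → 20375; Group 5 − 170 → 4961
Population now: 0–14=1427, 15–29=2374, 30–44=4310, 45–59=20375, 60+=4961
Total after period 1: 1427 + 2374 + 4310 + 20375 + 4961 = 33447

33447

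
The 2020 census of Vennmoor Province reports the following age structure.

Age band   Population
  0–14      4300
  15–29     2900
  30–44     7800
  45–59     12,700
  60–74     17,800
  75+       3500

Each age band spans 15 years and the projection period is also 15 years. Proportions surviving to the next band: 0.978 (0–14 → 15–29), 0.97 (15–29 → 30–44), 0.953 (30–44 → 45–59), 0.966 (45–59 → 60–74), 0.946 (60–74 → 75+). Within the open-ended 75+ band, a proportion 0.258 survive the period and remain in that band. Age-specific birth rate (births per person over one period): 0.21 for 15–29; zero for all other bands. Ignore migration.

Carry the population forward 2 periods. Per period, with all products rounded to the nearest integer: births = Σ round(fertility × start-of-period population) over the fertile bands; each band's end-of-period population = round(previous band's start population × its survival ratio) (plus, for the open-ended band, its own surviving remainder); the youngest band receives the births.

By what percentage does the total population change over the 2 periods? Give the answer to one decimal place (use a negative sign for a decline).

-35.5

(Bands numbered youngest = 1 to oldest = 6.)
After projecting period 1:
Births: 2900 * 0.21 = 609
Band 2: 4300 * 0.978 = 4205
Band 3: 2900 * 0.97 = 2813
Band 4: 7800 * 0.953 = 7433
Band 5: 12700 * 0.966 = 12268
Band 6: 17800 * 0.946 + 3500 * 0.258 = 16839 + 903 = 17742
→ [609, 4205, 2813, 7433, 12268, 17742]
After projecting period 2:
Births: 4205 * 0.21 = 883
Band 2: 609 * 0.978 = 596
Band 3: 4205 * 0.97 = 4079
Band 4: 2813 * 0.953 = 2681
Band 5: 7433 * 0.966 = 7180
Band 6: 12268 * 0.946 + 17742 * 0.258 = 11606 + 4577 = 16183
→ [883, 596, 4079, 2681, 7180, 16183]
Total: 49000 → 31602; change = -17398; percentage change = -35.5%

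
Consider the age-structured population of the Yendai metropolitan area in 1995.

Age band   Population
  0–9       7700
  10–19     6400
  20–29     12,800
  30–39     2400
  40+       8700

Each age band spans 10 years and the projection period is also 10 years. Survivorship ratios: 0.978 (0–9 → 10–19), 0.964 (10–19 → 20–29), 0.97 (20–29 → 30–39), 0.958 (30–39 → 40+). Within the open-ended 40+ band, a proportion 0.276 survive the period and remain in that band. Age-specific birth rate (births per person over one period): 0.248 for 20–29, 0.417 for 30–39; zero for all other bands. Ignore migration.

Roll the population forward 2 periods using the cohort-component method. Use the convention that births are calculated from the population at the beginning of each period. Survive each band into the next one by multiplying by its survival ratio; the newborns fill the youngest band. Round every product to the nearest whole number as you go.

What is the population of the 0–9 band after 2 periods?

6707

(Groups numbered youngest = 1 to oldest = 5.)
[period 1]
Births: 12800 × 0.248 = 3174, 2400 × 0.417 = 1001 → total 4175
Group 2: 7700 × 0.978 = 7531
Group 3: 6400 × 0.964 = 6170
Group 4: 12800 × 0.97 = 12416
Group 5: 2400 × 0.958 + 8700 × 0.276 = 2299 + 2401 = 4700
End of period: [4175, 7531, 6170, 12416, 4700]
[period 2]
Births: 6170 × 0.248 = 1530, 12416 × 0.417 = 5177 → total 6707
Group 2: 4175 × 0.978 = 4083
Group 3: 7531 × 0.964 = 7260
Group 4: 6170 × 0.97 = 5985
Group 5: 12416 × 0.958 + 4700 × 0.276 = 11895 + 1297 = 13192
End of period: [6707, 4083, 7260, 5985, 13192]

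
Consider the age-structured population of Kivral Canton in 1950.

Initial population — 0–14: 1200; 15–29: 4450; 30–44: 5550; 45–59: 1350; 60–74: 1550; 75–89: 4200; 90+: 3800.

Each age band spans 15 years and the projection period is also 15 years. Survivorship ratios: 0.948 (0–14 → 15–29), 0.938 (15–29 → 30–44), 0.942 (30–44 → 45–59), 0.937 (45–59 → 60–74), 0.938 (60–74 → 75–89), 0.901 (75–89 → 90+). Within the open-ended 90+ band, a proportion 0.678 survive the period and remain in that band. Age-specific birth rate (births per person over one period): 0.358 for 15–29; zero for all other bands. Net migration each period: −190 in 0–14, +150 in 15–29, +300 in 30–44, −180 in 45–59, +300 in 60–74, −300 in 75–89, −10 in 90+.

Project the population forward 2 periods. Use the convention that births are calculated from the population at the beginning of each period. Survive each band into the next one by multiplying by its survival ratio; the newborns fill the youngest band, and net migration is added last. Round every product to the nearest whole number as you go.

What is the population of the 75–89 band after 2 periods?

Let band 1 be 0–14 through band 7 = 90+.
Period 1.
Births: 4450 × 0.358 = 1593
Band 2: 1200 × 0.948 = 1138
Band 3: 4450 × 0.938 = 4174
Band 4: 5550 × 0.942 = 5228
Band 5: 1350 × 0.937 = 1265
Band 6: 1550 × 0.938 = 1454
Band 7: 4200 × 0.901 + 3800 × 0.678 = 3784 + 2576 = 6360
Net migration: Band 1 − 190 → 1403; Band 2 + 150 → 1288; Band 3 + 300 → 4474; Band 4 − 180 → 5048; Band 5 + 300 → 1565; Band 6 − 300 → 1154; Band 7 − 10 → 6350
→ [1403, 1288, 4474, 5048, 1565, 1154, 6350]
Period 2.
Births: 1288 × 0.358 = 461
Band 2: 1403 × 0.948 = 1330
Band 3: 1288 × 0.938 = 1208
Band 4: 4474 × 0.942 = 4215
Band 5: 5048 × 0.937 = 4730
Band 6: 1565 × 0.938 = 1468
Band 7: 1154 × 0.901 + 6350 × 0.678 = 1040 + 4305 = 5345
Net migration: Band 1 − 190 → 271; Band 2 + 150 → 1480; Band 3 + 300 → 1508; Band 4 − 180 → 4035; Band 5 + 300 → 5030; Band 6 − 300 → 1168; Band 7 − 10 → 5335
→ [271, 1480, 1508, 4035, 5030, 1168, 5335]

1168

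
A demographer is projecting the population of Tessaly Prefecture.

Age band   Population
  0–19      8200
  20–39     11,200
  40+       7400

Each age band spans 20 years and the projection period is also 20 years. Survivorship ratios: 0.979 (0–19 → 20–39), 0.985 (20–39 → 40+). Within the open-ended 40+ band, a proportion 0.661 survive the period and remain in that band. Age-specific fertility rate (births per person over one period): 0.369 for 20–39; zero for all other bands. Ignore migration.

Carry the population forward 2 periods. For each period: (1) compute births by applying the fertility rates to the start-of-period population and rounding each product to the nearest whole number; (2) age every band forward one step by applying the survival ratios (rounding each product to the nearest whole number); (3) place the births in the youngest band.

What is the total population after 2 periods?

Call the groups 1 to 3, youngest first.
[period 1]
Births: 11200 × 0.369 = 4133
Group 2: 8200 × 0.979 = 8028
Group 3: 11200 × 0.985 + 7400 × 0.661 = 11032 + 4891 = 15923
End of period: [4133, 8028, 15923]
[period 2]
Births: 8028 × 0.369 = 2962
Group 2: 4133 × 0.979 = 4046
Group 3: 8028 × 0.985 + 15923 × 0.661 = 7908 + 10525 = 18433
End of period: [2962, 4046, 18433]
Total after period 2: 2962 + 4046 + 18433 = 25441

25441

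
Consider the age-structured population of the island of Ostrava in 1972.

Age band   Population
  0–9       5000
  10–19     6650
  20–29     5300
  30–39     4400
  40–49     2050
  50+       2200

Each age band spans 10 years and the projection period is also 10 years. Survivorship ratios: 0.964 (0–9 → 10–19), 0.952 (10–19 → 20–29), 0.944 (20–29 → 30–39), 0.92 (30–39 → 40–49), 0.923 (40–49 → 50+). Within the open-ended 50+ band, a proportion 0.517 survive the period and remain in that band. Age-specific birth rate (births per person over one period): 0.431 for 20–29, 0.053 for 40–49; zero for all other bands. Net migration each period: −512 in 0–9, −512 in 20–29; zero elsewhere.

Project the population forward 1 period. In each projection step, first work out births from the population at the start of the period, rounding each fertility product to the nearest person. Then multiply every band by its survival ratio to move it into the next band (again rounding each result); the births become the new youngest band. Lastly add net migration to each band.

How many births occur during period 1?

2393

Period 1:
Births: 5300 × 0.431 = 2284  |  2050 × 0.053 = 109 — total 2393
10–19: 5000 × 0.964 = 4820
20–29: 6650 × 0.952 = 6331
30–39: 5300 × 0.944 = 5003
40–49: 4400 × 0.92 = 4048
50+: 2050 × 0.923 + 2200 × 0.517 = 1892 + 1137 = 3029
Net migration: 0–9 − 512 → 1881; 20–29 − 512 → 5819
Population now: 0–9=1881, 10–19=4820, 20–29=5819, 30–39=5003, 40–49=4048, 50+=3029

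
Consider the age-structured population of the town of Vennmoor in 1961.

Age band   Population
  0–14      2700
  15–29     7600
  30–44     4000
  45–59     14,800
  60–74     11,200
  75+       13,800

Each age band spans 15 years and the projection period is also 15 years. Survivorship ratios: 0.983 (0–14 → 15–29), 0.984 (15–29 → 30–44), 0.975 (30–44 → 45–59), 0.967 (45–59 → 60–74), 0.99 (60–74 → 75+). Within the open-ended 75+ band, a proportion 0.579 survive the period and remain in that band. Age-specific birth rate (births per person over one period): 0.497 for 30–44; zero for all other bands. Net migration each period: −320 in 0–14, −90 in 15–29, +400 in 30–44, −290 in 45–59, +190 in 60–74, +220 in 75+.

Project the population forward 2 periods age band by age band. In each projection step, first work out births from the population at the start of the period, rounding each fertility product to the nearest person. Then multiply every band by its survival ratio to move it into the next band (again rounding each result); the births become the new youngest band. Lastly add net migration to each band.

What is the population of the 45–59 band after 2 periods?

Let group 1 be 0–14 through group 6 = 75+.
Period 1:
Births: 4000 × 0.497 = 1988
Group 2: 2700 × 0.983 = 2654
Group 3: 7600 × 0.984 = 7478
Group 4: 4000 × 0.975 = 3900
Group 5: 14800 × 0.967 = 14312
Group 6: 11200 × 0.99 + 13800 × 0.579 = 11088 + 7990 = 19078
Net migration: Group 1 − 320 → 1668; Group 2 − 90 → 2564; Group 3 + 400 → 7878; Group 4 − 290 → 3610; Group 5 + 190 → 14502; Group 6 + 220 → 19298
Giving 1668 / 2564 / 7878 / 3610 / 14502 / 19298.
Period 2:
Births: 7878 × 0.497 = 3915
Group 2: 1668 × 0.983 = 1640
Group 3: 2564 × 0.984 = 2523
Group 4: 7878 × 0.975 = 7681
Group 5: 3610 × 0.967 = 3491
Group 6: 14502 × 0.99 + 19298 × 0.579 = 14357 + 11174 = 25531
Net migration: Group 1 − 320 → 3595; Group 2 − 90 → 1550; Group 3 + 400 → 2923; Group 4 − 290 → 7391; Group 5 + 190 → 3681; Group 6 + 220 → 25751
Giving 3595 / 1550 / 2923 / 7391 / 3681 / 25751.

7391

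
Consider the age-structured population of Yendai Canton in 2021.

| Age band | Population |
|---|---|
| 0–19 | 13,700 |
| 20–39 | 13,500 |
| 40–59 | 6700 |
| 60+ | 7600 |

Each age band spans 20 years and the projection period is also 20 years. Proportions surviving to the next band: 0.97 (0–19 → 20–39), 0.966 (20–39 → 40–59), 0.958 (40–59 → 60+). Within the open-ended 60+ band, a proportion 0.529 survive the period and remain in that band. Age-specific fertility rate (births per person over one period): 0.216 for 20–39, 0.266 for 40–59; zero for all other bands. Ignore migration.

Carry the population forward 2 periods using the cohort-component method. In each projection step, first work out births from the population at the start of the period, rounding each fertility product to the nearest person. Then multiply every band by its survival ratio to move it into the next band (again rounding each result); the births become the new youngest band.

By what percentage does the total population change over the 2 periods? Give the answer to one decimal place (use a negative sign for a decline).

Numbering the groups 1..4 from youngest to oldest:
— Period 1 —
Births: 13500 × 0.216 = 2916, 6700 × 0.266 = 1782 — total 4698
Group 2: 13700 × 0.97 = 13289
Group 3: 13500 × 0.966 = 13041
Group 4: 6700 × 0.958 + 7600 × 0.529 = 6419 + 4020 = 10439
→ [4698, 13289, 13041, 10439]
— Period 2 —
Births: 13289 × 0.216 = 2870, 13041 × 0.266 = 3469 — total 6339
Group 2: 4698 × 0.97 = 4557
Group 3: 13289 × 0.966 = 12837
Group 4: 13041 × 0.958 + 10439 × 0.529 = 12493 + 5522 = 18015
→ [6339, 4557, 12837, 18015]
Total: 41500 → 41748; change = 248; percentage change = 0.6%

0.6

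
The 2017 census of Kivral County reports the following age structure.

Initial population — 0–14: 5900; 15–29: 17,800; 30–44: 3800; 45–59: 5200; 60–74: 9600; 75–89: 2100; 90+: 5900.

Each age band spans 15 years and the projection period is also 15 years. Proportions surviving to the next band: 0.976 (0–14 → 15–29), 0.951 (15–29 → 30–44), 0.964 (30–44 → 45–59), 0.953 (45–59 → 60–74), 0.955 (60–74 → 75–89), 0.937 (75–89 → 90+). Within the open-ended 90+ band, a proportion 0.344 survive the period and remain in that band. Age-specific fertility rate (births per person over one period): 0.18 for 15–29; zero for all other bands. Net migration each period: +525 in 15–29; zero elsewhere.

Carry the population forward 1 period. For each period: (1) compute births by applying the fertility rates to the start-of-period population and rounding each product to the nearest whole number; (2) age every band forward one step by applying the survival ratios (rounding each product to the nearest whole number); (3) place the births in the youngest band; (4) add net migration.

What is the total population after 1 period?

48200

Period 1:
Births: 17800 × 0.18 = 3204
15–29: 5900 × 0.976 = 5758
30–44: 17800 × 0.951 = 16928
45–59: 3800 × 0.964 = 3663
60–74: 5200 × 0.953 = 4956
75–89: 9600 × 0.955 = 9168
90+: 2100 × 0.937 + 5900 × 0.344 = 1968 + 2030 = 3998
Net migration: 15–29 + 525 → 6283
Population now: 0–14=3204, 15–29=6283, 30–44=16928, 45–59=3663, 60–74=4956, 75–89=9168, 90+=3998
Total after period 1: 3204 + 6283 + 16928 + 3663 + 4956 + 9168 + 3998 = 48200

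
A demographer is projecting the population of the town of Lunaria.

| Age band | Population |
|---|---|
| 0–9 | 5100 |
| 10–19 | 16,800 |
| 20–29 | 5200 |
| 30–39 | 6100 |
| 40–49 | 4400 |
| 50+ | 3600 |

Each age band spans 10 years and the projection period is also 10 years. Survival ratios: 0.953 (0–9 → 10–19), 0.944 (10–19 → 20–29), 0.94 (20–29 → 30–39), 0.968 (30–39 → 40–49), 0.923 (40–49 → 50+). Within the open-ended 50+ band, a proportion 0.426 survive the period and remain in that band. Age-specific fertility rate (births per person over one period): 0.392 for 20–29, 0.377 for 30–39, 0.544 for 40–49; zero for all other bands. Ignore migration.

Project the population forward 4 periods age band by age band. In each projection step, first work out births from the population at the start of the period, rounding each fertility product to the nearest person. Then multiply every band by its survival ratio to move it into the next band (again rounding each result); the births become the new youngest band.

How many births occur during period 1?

— Period 1 —
Births: 5200 × 0.392 = 2038  |  6100 × 0.377 = 2300  |  4400 × 0.544 = 2394 ⇒ total 6732
10–19: 5100 × 0.953 = 4860
20–29: 16800 × 0.944 = 15859
30–39: 5200 × 0.94 = 4888
40–49: 6100 × 0.968 = 5905
50+: 4400 × 0.923 + 3600 × 0.426 = 4061 + 1534 = 5595
→ [6732, 4860, 15859, 4888, 5905, 5595]

6732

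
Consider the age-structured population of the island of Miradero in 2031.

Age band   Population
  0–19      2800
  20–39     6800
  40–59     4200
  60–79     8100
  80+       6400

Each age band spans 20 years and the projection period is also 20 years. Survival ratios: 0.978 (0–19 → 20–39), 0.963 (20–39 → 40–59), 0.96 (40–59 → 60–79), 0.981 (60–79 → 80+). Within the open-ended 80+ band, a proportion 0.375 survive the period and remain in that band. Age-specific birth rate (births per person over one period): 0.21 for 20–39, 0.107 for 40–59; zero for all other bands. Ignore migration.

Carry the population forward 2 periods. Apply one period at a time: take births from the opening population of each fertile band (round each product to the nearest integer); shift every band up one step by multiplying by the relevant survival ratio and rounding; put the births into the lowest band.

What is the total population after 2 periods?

Let band 1 be 0–19 through band 5 = 80+.
Period 1:
Births: 6800 × 0.21 = 1428 ; 4200 × 0.107 = 449 → total 1877
Band 2: 2800 × 0.978 = 2738
Band 3: 6800 × 0.963 = 6548
Band 4: 4200 × 0.96 = 4032
Band 5: 8100 × 0.981 + 6400 × 0.375 = 7946 + 2400 = 10346
End of period: [1877, 2738, 6548, 4032, 10346]
Period 2:
Births: 2738 × 0.21 = 575 ; 6548 × 0.107 = 701 → total 1276
Band 2: 1877 × 0.978 = 1836
Band 3: 2738 × 0.963 = 2637
Band 4: 6548 × 0.96 = 6286
Band 5: 4032 × 0.981 + 10346 × 0.375 = 3955 + 3880 = 7835
End of period: [1276, 1836, 2637, 6286, 7835]
Total after period 2: 1276 + 1836 + 2637 + 6286 + 7835 = 19870

19870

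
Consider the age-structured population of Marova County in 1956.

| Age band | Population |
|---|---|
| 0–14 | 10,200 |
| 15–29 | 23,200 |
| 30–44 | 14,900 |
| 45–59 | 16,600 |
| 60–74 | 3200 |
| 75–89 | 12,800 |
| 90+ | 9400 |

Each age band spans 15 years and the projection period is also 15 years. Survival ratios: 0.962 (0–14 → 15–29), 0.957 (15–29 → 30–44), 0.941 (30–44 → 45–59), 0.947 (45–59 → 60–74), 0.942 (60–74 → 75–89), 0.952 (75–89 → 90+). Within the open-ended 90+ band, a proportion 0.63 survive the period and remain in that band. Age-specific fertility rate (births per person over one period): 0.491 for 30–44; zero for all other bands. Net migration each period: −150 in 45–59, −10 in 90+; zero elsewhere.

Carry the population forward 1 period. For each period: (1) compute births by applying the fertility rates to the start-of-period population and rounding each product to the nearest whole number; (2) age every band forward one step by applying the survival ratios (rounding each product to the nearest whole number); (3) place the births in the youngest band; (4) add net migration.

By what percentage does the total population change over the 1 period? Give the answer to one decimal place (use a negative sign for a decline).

Numbering the groups 1..7 from youngest to oldest:
[period 1]
Births: 14900 × 0.491 = 7316
Group 2: 10200 × 0.962 = 9812
Group 3: 23200 × 0.957 = 22202
Group 4: 14900 × 0.941 = 14021
Group 5: 16600 × 0.947 = 15720
Group 6: 3200 × 0.942 = 3014
Group 7: 12800 × 0.952 + 9400 × 0.63 = 12186 + 5922 = 18108
Net migration: Group 4 − 150 → 13871; Group 7 − 10 → 18098
Population now: 0–14=7316, 15–29=9812, 30–44=22202, 45–59=13871, 60–74=15720, 75–89=3014, 90+=18098
Total: 90300 → 90033; change = -267; percentage change = -0.3%

-0.3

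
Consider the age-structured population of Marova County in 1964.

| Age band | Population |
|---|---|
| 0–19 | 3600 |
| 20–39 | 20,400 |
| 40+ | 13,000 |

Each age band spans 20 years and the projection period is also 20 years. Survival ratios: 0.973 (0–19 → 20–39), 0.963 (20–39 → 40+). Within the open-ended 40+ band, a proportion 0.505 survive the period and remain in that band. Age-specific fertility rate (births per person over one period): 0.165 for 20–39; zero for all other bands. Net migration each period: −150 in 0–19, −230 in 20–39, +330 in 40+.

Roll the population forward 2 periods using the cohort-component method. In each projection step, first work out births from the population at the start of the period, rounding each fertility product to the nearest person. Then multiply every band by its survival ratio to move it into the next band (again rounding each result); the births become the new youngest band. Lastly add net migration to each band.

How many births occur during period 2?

Period 1:
Births: 20400 × 0.165 = 3366
20–39: 3600 × 0.973 = 3503
40+: 20400 × 0.963 + 13000 × 0.505 = 19645 + 6565 = 26210
Net migration: 0–19 − 150 → 3216; 20–39 − 230 → 3273; 40+ + 330 → 26540
Population now: 0–19=3216, 20–39=3273, 40+=26540
Period 2:
Births: 3273 × 0.165 = 540
20–39: 3216 × 0.973 = 3129
40+: 3273 × 0.963 + 26540 × 0.505 = 3152 + 13403 = 16555
Net migration: 0–19 − 150 → 390; 20–39 − 230 → 2899; 40+ + 330 → 16885
Population now: 0–19=390, 20–39=2899, 40+=16885

540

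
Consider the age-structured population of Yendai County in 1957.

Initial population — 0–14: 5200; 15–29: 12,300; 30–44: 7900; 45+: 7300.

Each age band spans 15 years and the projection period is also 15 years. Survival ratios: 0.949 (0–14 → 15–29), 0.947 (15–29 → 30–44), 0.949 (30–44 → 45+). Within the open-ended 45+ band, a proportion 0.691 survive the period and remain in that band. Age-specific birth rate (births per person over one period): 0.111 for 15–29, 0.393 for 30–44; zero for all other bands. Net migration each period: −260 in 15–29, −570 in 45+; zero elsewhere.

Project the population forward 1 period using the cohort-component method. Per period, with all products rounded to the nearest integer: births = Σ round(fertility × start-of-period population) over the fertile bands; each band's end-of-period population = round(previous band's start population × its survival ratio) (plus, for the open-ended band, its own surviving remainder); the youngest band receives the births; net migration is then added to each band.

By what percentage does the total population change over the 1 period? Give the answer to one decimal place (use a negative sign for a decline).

Numbering the bands 1..4 from youngest to oldest:
After projecting period 1:
Births: 12300 × 0.111 = 1365  |  7900 × 0.393 = 3105 → total 4470
Band 2: 5200 × 0.949 = 4935
Band 3: 12300 × 0.947 = 11648
Band 4: 7900 × 0.949 + 7300 × 0.691 = 7497 + 5044 = 12541
Net migration: Band 2 − 260 → 4675; Band 4 − 570 → 11971
→ [4470, 4675, 11648, 11971]
Total: 32700 → 32764; change = 64; percentage change = 0.2%

0.2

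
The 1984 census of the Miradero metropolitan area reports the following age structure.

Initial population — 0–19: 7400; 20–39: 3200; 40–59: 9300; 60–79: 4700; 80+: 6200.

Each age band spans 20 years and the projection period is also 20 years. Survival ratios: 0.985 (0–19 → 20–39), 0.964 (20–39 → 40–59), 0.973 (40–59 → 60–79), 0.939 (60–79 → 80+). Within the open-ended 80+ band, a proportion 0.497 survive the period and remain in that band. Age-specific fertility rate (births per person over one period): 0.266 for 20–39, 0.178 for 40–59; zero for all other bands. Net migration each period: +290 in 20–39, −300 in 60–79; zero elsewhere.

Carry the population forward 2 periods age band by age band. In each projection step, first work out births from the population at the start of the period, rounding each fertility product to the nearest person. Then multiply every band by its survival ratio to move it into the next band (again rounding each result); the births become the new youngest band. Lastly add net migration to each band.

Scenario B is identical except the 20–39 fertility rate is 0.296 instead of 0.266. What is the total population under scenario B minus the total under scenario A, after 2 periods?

322

(Groups numbered youngest = 1 to oldest = 5.)
After projecting period 1:
Births: 3200 × 0.266 = 851, 9300 × 0.178 = 1655 → 2506
Group 2: 7400 × 0.985 = 7289
Group 3: 3200 × 0.964 = 3085
Group 4: 9300 × 0.973 = 9049
Group 5: 4700 × 0.939 + 6200 × 0.497 = 4413 + 3081 = 7494
Net migration: Group 2 + 290 → 7579; Group 4 − 300 → 8749
→ [2506, 7579, 3085, 8749, 7494]
After projecting period 2:
Births: 7579 × 0.266 = 2016, 3085 × 0.178 = 549 → 2565
Group 2: 2506 × 0.985 = 2468
Group 3: 7579 × 0.964 = 7306
Group 4: 3085 × 0.973 = 3002
Group 5: 8749 × 0.939 + 7494 × 0.497 = 8215 + 3725 = 11940
Net migration: Group 2 + 290 → 2758; Group 4 − 300 → 2702
→ [2565, 2758, 7306, 2702, 11940]
Scenario A total after 2 periods: 27271
Scenario B projection —
After projecting period 1:
Births: 3200 × 0.296 = 947, 9300 × 0.178 = 1655 → 2602
Group 2: 7400 × 0.985 = 7289
Group 3: 3200 × 0.964 = 3085
Group 4: 9300 × 0.973 = 9049
Group 5: 4700 × 0.939 + 6200 × 0.497 = 4413 + 3081 = 7494
Net migration: Group 2 + 290 → 7579; Group 4 − 300 → 8749
→ [2602, 7579, 3085, 8749, 7494]
After projecting period 2:
Births: 7579 × 0.296 = 2243, 3085 × 0.178 = 549 → 2792
Group 2: 2602 × 0.985 = 2563
Group 3: 7579 × 0.964 = 7306
Group 4: 3085 × 0.973 = 3002
Group 5: 8749 × 0.939 + 7494 × 0.497 = 8215 + 3725 = 11940
Net migration: Group 2 + 290 → 2853; Group 4 − 300 → 2702
→ [2792, 2853, 7306, 2702, 11940]
Scenario B total after 2 periods: 27593
Difference B − A = 27593 − 27271 = 322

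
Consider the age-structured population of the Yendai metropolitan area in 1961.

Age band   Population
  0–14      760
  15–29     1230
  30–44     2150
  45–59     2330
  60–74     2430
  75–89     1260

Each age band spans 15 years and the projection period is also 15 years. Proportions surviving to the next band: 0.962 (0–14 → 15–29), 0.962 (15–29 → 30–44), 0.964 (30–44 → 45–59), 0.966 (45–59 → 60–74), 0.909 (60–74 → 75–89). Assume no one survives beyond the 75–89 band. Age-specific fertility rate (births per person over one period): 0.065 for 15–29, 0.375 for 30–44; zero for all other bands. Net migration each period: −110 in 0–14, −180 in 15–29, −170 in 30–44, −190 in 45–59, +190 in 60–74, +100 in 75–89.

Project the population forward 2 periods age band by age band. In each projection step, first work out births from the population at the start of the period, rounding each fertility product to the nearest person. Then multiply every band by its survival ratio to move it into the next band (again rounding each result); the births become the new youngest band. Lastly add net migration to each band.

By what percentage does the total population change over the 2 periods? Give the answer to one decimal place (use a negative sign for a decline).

Let group 1 be 0–14 through group 6 = 75–89.
[period 1]
Births: 1230 × 0.065 = 80 ; 2150 × 0.375 = 806 — total 886
Group 2: 760 × 0.962 = 731
Group 3: 1230 × 0.962 = 1183
Group 4: 2150 × 0.964 = 2073
Group 5: 2330 × 0.966 = 2251
Group 6: 2430 × 0.909 = 2209
Net migration: Group 1 − 110 → 776; Group 2 − 180 → 551; Group 3 − 170 → 1013; Group 4 − 190 → 1883; Group 5 + 190 → 2441; Group 6 + 100 → 2309
→ [776, 551, 1013, 1883, 2441, 2309]
[period 2]
Births: 551 × 0.065 = 36 ; 1013 × 0.375 = 380 — total 416
Group 2: 776 × 0.962 = 747
Group 3: 551 × 0.962 = 530
Group 4: 1013 × 0.964 = 977
Group 5: 1883 × 0.966 = 1819
Group 6: 2441 × 0.909 = 2219
Net migration: Group 1 − 110 → 306; Group 2 − 180 → 567; Group 3 − 170 → 360; Group 4 − 190 → 787; Group 5 + 190 → 2009; Group 6 + 100 → 2319
→ [306, 567, 360, 787, 2009, 2319]
Total: 10160 → 6348; change = -3812; percentage change = -37.5%

-37.5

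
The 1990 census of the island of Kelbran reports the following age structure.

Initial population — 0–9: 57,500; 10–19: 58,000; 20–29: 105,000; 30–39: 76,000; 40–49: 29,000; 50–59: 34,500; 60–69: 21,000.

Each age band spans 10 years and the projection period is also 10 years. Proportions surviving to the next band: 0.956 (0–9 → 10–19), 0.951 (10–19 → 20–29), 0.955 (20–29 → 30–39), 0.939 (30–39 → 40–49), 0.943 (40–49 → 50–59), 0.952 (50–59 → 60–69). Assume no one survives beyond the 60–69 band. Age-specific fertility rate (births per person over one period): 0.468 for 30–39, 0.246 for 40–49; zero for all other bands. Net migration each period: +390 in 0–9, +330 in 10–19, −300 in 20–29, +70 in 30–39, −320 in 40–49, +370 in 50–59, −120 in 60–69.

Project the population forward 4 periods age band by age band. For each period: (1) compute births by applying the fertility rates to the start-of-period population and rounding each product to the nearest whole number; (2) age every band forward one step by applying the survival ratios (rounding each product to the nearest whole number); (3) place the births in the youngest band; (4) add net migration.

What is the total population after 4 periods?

356228

Numbering the bands 1..7 from youngest to oldest:
Period 1:
Births: 76000 × 0.468 = 35568  |  29000 × 0.246 = 7134 → 42702
Band 2: 57500 × 0.956 = 54970
Band 3: 58000 × 0.951 = 55158
Band 4: 105000 × 0.955 = 100275
Band 5: 76000 × 0.939 = 71364
Band 6: 29000 × 0.943 = 27347
Band 7: 34500 × 0.952 = 32844
Net migration: Band 1 + 390 → 43092; Band 2 + 330 → 55300; Band 3 − 300 → 54858; Band 4 + 70 → 100345; Band 5 − 320 → 71044; Band 6 + 370 → 27717; Band 7 − 120 → 32724
Population now: 0–9=43092, 10–19=55300, 20–29=54858, 30–39=100345, 40–49=71044, 50–59=27717, 60–69=32724
Period 2:
Births: 100345 × 0.468 = 46961  |  71044 × 0.246 = 17477 → 64438
Band 2: 43092 × 0.956 = 41196
Band 3: 55300 × 0.951 = 52590
Band 4: 54858 × 0.955 = 52389
Band 5: 100345 × 0.939 = 94224
Band 6: 71044 × 0.943 = 66994
Band 7: 27717 × 0.952 = 26387
Net migration: Band 1 + 390 → 64828; Band 2 + 330 → 41526; Band 3 − 300 → 52290; Band 4 + 70 → 52459; Band 5 − 320 → 93904; Band 6 + 370 → 67364; Band 7 − 120 → 26267
Population now: 0–9=64828, 10–19=41526, 20–29=52290, 30–39=52459, 40–49=93904, 50–59=67364, 60–69=26267
Period 3:
Births: 52459 × 0.468 = 24551  |  93904 × 0.246 = 23100 → 47651
Band 2: 64828 × 0.956 = 61976
Band 3: 41526 × 0.951 = 39491
Band 4: 52290 × 0.955 = 49937
Band 5: 52459 × 0.939 = 49259
Band 6: 93904 × 0.943 = 88551
Band 7: 67364 × 0.952 = 64131
Net migration: Band 1 + 390 → 48041; Band 2 + 330 → 62306; Band 3 − 300 → 39191; Band 4 + 70 → 50007; Band 5 − 320 → 48939; Band 6 + 370 → 88921; Band 7 − 120 → 64011
Population now: 0–9=48041, 10–19=62306, 20–29=39191, 30–39=50007, 40–49=48939, 50–59=88921, 60–69=64011
Period 4:
Births: 50007 × 0.468 = 23403  |  48939 × 0.246 = 12039 → 35442
Band 2: 48041 × 0.956 = 45927
Band 3: 62306 × 0.951 = 59253
Band 4: 39191 × 0.955 = 37427
Band 5: 50007 × 0.939 = 46957
Band 6: 48939 × 0.943 = 46149
Band 7: 88921 × 0.952 = 84653
Net migration: Band 1 + 390 → 35832; Band 2 + 330 → 46257; Band 3 − 300 → 58953; Band 4 + 70 → 37497; Band 5 − 320 → 46637; Band 6 + 370 → 46519; Band 7 − 120 → 84533
Population now: 0–9=35832, 10–19=46257, 20–29=58953, 30–39=37497, 40–49=46637, 50–59=46519, 60–69=84533
Total after period 4: 35832 + 46257 + 58953 + 37497 + 46637 + 46519 + 84533 = 356228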